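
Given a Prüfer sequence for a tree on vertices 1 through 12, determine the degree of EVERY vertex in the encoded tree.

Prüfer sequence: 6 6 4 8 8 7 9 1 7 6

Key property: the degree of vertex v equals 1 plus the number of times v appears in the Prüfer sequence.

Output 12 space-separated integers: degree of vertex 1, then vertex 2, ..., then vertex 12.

Answer: 2 1 1 2 1 4 3 3 2 1 1 1

Derivation:
p_1 = 6: count[6] becomes 1
p_2 = 6: count[6] becomes 2
p_3 = 4: count[4] becomes 1
p_4 = 8: count[8] becomes 1
p_5 = 8: count[8] becomes 2
p_6 = 7: count[7] becomes 1
p_7 = 9: count[9] becomes 1
p_8 = 1: count[1] becomes 1
p_9 = 7: count[7] becomes 2
p_10 = 6: count[6] becomes 3
Degrees (1 + count): deg[1]=1+1=2, deg[2]=1+0=1, deg[3]=1+0=1, deg[4]=1+1=2, deg[5]=1+0=1, deg[6]=1+3=4, deg[7]=1+2=3, deg[8]=1+2=3, deg[9]=1+1=2, deg[10]=1+0=1, deg[11]=1+0=1, deg[12]=1+0=1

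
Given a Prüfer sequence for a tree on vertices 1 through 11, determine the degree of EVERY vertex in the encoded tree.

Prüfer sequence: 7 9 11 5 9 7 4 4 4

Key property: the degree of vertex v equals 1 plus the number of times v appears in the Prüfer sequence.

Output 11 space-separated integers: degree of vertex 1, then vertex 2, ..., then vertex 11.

Answer: 1 1 1 4 2 1 3 1 3 1 2

Derivation:
p_1 = 7: count[7] becomes 1
p_2 = 9: count[9] becomes 1
p_3 = 11: count[11] becomes 1
p_4 = 5: count[5] becomes 1
p_5 = 9: count[9] becomes 2
p_6 = 7: count[7] becomes 2
p_7 = 4: count[4] becomes 1
p_8 = 4: count[4] becomes 2
p_9 = 4: count[4] becomes 3
Degrees (1 + count): deg[1]=1+0=1, deg[2]=1+0=1, deg[3]=1+0=1, deg[4]=1+3=4, deg[5]=1+1=2, deg[6]=1+0=1, deg[7]=1+2=3, deg[8]=1+0=1, deg[9]=1+2=3, deg[10]=1+0=1, deg[11]=1+1=2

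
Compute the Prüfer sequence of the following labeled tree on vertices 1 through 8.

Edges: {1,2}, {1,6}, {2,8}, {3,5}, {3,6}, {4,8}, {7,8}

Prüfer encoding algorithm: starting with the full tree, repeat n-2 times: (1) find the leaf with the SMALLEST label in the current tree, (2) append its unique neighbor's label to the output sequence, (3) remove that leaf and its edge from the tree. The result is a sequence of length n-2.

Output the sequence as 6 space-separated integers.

Step 1: leaves = {4,5,7}. Remove smallest leaf 4, emit neighbor 8.
Step 2: leaves = {5,7}. Remove smallest leaf 5, emit neighbor 3.
Step 3: leaves = {3,7}. Remove smallest leaf 3, emit neighbor 6.
Step 4: leaves = {6,7}. Remove smallest leaf 6, emit neighbor 1.
Step 5: leaves = {1,7}. Remove smallest leaf 1, emit neighbor 2.
Step 6: leaves = {2,7}. Remove smallest leaf 2, emit neighbor 8.
Done: 2 vertices remain (7, 8). Sequence = [8 3 6 1 2 8]

Answer: 8 3 6 1 2 8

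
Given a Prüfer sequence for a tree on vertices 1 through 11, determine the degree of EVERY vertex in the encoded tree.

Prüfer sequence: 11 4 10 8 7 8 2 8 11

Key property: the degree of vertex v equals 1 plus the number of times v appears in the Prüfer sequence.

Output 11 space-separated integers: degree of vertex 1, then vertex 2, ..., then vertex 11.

p_1 = 11: count[11] becomes 1
p_2 = 4: count[4] becomes 1
p_3 = 10: count[10] becomes 1
p_4 = 8: count[8] becomes 1
p_5 = 7: count[7] becomes 1
p_6 = 8: count[8] becomes 2
p_7 = 2: count[2] becomes 1
p_8 = 8: count[8] becomes 3
p_9 = 11: count[11] becomes 2
Degrees (1 + count): deg[1]=1+0=1, deg[2]=1+1=2, deg[3]=1+0=1, deg[4]=1+1=2, deg[5]=1+0=1, deg[6]=1+0=1, deg[7]=1+1=2, deg[8]=1+3=4, deg[9]=1+0=1, deg[10]=1+1=2, deg[11]=1+2=3

Answer: 1 2 1 2 1 1 2 4 1 2 3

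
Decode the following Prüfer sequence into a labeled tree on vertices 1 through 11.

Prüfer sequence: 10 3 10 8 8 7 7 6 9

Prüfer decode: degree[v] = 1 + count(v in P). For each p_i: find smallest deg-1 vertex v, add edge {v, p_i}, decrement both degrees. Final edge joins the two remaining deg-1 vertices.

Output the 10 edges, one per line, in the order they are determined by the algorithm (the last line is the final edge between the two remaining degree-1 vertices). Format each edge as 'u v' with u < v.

Answer: 1 10
2 3
3 10
4 8
5 8
7 8
7 10
6 7
6 9
9 11

Derivation:
Initial degrees: {1:1, 2:1, 3:2, 4:1, 5:1, 6:2, 7:3, 8:3, 9:2, 10:3, 11:1}
Step 1: smallest deg-1 vertex = 1, p_1 = 10. Add edge {1,10}. Now deg[1]=0, deg[10]=2.
Step 2: smallest deg-1 vertex = 2, p_2 = 3. Add edge {2,3}. Now deg[2]=0, deg[3]=1.
Step 3: smallest deg-1 vertex = 3, p_3 = 10. Add edge {3,10}. Now deg[3]=0, deg[10]=1.
Step 4: smallest deg-1 vertex = 4, p_4 = 8. Add edge {4,8}. Now deg[4]=0, deg[8]=2.
Step 5: smallest deg-1 vertex = 5, p_5 = 8. Add edge {5,8}. Now deg[5]=0, deg[8]=1.
Step 6: smallest deg-1 vertex = 8, p_6 = 7. Add edge {7,8}. Now deg[8]=0, deg[7]=2.
Step 7: smallest deg-1 vertex = 10, p_7 = 7. Add edge {7,10}. Now deg[10]=0, deg[7]=1.
Step 8: smallest deg-1 vertex = 7, p_8 = 6. Add edge {6,7}. Now deg[7]=0, deg[6]=1.
Step 9: smallest deg-1 vertex = 6, p_9 = 9. Add edge {6,9}. Now deg[6]=0, deg[9]=1.
Final: two remaining deg-1 vertices are 9, 11. Add edge {9,11}.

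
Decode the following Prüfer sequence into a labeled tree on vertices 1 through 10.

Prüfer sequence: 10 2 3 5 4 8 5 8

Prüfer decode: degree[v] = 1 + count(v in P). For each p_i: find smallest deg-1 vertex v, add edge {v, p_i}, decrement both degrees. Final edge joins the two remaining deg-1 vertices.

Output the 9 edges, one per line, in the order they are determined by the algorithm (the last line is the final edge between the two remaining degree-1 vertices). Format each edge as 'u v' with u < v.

Initial degrees: {1:1, 2:2, 3:2, 4:2, 5:3, 6:1, 7:1, 8:3, 9:1, 10:2}
Step 1: smallest deg-1 vertex = 1, p_1 = 10. Add edge {1,10}. Now deg[1]=0, deg[10]=1.
Step 2: smallest deg-1 vertex = 6, p_2 = 2. Add edge {2,6}. Now deg[6]=0, deg[2]=1.
Step 3: smallest deg-1 vertex = 2, p_3 = 3. Add edge {2,3}. Now deg[2]=0, deg[3]=1.
Step 4: smallest deg-1 vertex = 3, p_4 = 5. Add edge {3,5}. Now deg[3]=0, deg[5]=2.
Step 5: smallest deg-1 vertex = 7, p_5 = 4. Add edge {4,7}. Now deg[7]=0, deg[4]=1.
Step 6: smallest deg-1 vertex = 4, p_6 = 8. Add edge {4,8}. Now deg[4]=0, deg[8]=2.
Step 7: smallest deg-1 vertex = 9, p_7 = 5. Add edge {5,9}. Now deg[9]=0, deg[5]=1.
Step 8: smallest deg-1 vertex = 5, p_8 = 8. Add edge {5,8}. Now deg[5]=0, deg[8]=1.
Final: two remaining deg-1 vertices are 8, 10. Add edge {8,10}.

Answer: 1 10
2 6
2 3
3 5
4 7
4 8
5 9
5 8
8 10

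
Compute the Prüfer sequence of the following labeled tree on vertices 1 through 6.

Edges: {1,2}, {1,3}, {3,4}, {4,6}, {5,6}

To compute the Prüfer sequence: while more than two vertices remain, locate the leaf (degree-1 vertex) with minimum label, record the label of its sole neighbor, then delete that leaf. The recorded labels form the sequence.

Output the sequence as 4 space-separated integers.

Step 1: leaves = {2,5}. Remove smallest leaf 2, emit neighbor 1.
Step 2: leaves = {1,5}. Remove smallest leaf 1, emit neighbor 3.
Step 3: leaves = {3,5}. Remove smallest leaf 3, emit neighbor 4.
Step 4: leaves = {4,5}. Remove smallest leaf 4, emit neighbor 6.
Done: 2 vertices remain (5, 6). Sequence = [1 3 4 6]

Answer: 1 3 4 6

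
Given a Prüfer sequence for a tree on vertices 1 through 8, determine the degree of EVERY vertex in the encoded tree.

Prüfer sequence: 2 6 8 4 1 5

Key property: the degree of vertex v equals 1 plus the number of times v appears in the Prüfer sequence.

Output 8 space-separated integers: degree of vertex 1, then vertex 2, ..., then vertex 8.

p_1 = 2: count[2] becomes 1
p_2 = 6: count[6] becomes 1
p_3 = 8: count[8] becomes 1
p_4 = 4: count[4] becomes 1
p_5 = 1: count[1] becomes 1
p_6 = 5: count[5] becomes 1
Degrees (1 + count): deg[1]=1+1=2, deg[2]=1+1=2, deg[3]=1+0=1, deg[4]=1+1=2, deg[5]=1+1=2, deg[6]=1+1=2, deg[7]=1+0=1, deg[8]=1+1=2

Answer: 2 2 1 2 2 2 1 2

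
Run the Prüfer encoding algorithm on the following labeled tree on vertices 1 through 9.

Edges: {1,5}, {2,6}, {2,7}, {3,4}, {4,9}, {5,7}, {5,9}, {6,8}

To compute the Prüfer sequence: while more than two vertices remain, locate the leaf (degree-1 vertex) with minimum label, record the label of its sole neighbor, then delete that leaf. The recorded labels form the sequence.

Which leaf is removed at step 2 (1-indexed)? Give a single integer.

Answer: 3

Derivation:
Step 1: current leaves = {1,3,8}. Remove leaf 1 (neighbor: 5).
Step 2: current leaves = {3,8}. Remove leaf 3 (neighbor: 4).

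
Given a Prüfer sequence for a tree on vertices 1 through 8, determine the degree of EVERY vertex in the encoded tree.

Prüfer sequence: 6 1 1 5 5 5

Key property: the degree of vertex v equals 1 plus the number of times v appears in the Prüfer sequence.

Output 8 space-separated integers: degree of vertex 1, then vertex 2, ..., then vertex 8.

p_1 = 6: count[6] becomes 1
p_2 = 1: count[1] becomes 1
p_3 = 1: count[1] becomes 2
p_4 = 5: count[5] becomes 1
p_5 = 5: count[5] becomes 2
p_6 = 5: count[5] becomes 3
Degrees (1 + count): deg[1]=1+2=3, deg[2]=1+0=1, deg[3]=1+0=1, deg[4]=1+0=1, deg[5]=1+3=4, deg[6]=1+1=2, deg[7]=1+0=1, deg[8]=1+0=1

Answer: 3 1 1 1 4 2 1 1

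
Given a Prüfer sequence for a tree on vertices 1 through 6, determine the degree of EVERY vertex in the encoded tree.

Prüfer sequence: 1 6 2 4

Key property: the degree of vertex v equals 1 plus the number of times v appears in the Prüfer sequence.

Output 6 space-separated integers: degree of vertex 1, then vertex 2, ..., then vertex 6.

Answer: 2 2 1 2 1 2

Derivation:
p_1 = 1: count[1] becomes 1
p_2 = 6: count[6] becomes 1
p_3 = 2: count[2] becomes 1
p_4 = 4: count[4] becomes 1
Degrees (1 + count): deg[1]=1+1=2, deg[2]=1+1=2, deg[3]=1+0=1, deg[4]=1+1=2, deg[5]=1+0=1, deg[6]=1+1=2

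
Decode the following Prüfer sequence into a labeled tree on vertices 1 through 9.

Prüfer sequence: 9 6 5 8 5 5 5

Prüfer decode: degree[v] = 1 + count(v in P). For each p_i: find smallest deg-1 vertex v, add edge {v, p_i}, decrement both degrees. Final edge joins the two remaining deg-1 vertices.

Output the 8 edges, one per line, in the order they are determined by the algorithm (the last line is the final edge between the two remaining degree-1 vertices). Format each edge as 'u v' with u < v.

Initial degrees: {1:1, 2:1, 3:1, 4:1, 5:5, 6:2, 7:1, 8:2, 9:2}
Step 1: smallest deg-1 vertex = 1, p_1 = 9. Add edge {1,9}. Now deg[1]=0, deg[9]=1.
Step 2: smallest deg-1 vertex = 2, p_2 = 6. Add edge {2,6}. Now deg[2]=0, deg[6]=1.
Step 3: smallest deg-1 vertex = 3, p_3 = 5. Add edge {3,5}. Now deg[3]=0, deg[5]=4.
Step 4: smallest deg-1 vertex = 4, p_4 = 8. Add edge {4,8}. Now deg[4]=0, deg[8]=1.
Step 5: smallest deg-1 vertex = 6, p_5 = 5. Add edge {5,6}. Now deg[6]=0, deg[5]=3.
Step 6: smallest deg-1 vertex = 7, p_6 = 5. Add edge {5,7}. Now deg[7]=0, deg[5]=2.
Step 7: smallest deg-1 vertex = 8, p_7 = 5. Add edge {5,8}. Now deg[8]=0, deg[5]=1.
Final: two remaining deg-1 vertices are 5, 9. Add edge {5,9}.

Answer: 1 9
2 6
3 5
4 8
5 6
5 7
5 8
5 9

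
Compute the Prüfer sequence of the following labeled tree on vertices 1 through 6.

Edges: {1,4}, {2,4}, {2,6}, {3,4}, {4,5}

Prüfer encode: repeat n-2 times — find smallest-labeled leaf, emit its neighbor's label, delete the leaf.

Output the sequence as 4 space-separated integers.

Step 1: leaves = {1,3,5,6}. Remove smallest leaf 1, emit neighbor 4.
Step 2: leaves = {3,5,6}. Remove smallest leaf 3, emit neighbor 4.
Step 3: leaves = {5,6}. Remove smallest leaf 5, emit neighbor 4.
Step 4: leaves = {4,6}. Remove smallest leaf 4, emit neighbor 2.
Done: 2 vertices remain (2, 6). Sequence = [4 4 4 2]

Answer: 4 4 4 2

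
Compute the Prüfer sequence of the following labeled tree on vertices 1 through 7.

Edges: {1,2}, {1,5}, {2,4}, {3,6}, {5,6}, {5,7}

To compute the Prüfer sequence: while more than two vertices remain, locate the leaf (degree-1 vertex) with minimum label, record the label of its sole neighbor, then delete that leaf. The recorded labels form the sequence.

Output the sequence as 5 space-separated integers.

Step 1: leaves = {3,4,7}. Remove smallest leaf 3, emit neighbor 6.
Step 2: leaves = {4,6,7}. Remove smallest leaf 4, emit neighbor 2.
Step 3: leaves = {2,6,7}. Remove smallest leaf 2, emit neighbor 1.
Step 4: leaves = {1,6,7}. Remove smallest leaf 1, emit neighbor 5.
Step 5: leaves = {6,7}. Remove smallest leaf 6, emit neighbor 5.
Done: 2 vertices remain (5, 7). Sequence = [6 2 1 5 5]

Answer: 6 2 1 5 5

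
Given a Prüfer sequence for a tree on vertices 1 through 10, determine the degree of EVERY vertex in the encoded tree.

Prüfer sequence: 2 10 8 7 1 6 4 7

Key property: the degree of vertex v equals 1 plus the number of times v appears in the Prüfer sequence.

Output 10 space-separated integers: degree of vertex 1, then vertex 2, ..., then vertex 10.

Answer: 2 2 1 2 1 2 3 2 1 2

Derivation:
p_1 = 2: count[2] becomes 1
p_2 = 10: count[10] becomes 1
p_3 = 8: count[8] becomes 1
p_4 = 7: count[7] becomes 1
p_5 = 1: count[1] becomes 1
p_6 = 6: count[6] becomes 1
p_7 = 4: count[4] becomes 1
p_8 = 7: count[7] becomes 2
Degrees (1 + count): deg[1]=1+1=2, deg[2]=1+1=2, deg[3]=1+0=1, deg[4]=1+1=2, deg[5]=1+0=1, deg[6]=1+1=2, deg[7]=1+2=3, deg[8]=1+1=2, deg[9]=1+0=1, deg[10]=1+1=2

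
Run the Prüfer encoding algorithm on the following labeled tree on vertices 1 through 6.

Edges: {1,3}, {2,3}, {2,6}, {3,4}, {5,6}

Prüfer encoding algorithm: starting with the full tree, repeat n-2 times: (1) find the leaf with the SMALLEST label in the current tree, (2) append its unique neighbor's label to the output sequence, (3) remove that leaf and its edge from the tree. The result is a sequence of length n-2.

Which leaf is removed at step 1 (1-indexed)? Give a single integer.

Answer: 1

Derivation:
Step 1: current leaves = {1,4,5}. Remove leaf 1 (neighbor: 3).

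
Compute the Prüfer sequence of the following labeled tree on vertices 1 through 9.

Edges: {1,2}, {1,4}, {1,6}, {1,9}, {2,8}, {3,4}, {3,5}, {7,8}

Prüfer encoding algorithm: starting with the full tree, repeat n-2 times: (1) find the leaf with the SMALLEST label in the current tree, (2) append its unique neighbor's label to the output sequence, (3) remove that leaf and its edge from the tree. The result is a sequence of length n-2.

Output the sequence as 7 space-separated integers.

Answer: 3 4 1 1 8 2 1

Derivation:
Step 1: leaves = {5,6,7,9}. Remove smallest leaf 5, emit neighbor 3.
Step 2: leaves = {3,6,7,9}. Remove smallest leaf 3, emit neighbor 4.
Step 3: leaves = {4,6,7,9}. Remove smallest leaf 4, emit neighbor 1.
Step 4: leaves = {6,7,9}. Remove smallest leaf 6, emit neighbor 1.
Step 5: leaves = {7,9}. Remove smallest leaf 7, emit neighbor 8.
Step 6: leaves = {8,9}. Remove smallest leaf 8, emit neighbor 2.
Step 7: leaves = {2,9}. Remove smallest leaf 2, emit neighbor 1.
Done: 2 vertices remain (1, 9). Sequence = [3 4 1 1 8 2 1]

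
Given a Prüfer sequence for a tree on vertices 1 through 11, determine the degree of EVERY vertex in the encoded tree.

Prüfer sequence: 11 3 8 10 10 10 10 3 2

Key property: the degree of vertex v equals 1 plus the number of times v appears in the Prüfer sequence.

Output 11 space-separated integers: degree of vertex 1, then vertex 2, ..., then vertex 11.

Answer: 1 2 3 1 1 1 1 2 1 5 2

Derivation:
p_1 = 11: count[11] becomes 1
p_2 = 3: count[3] becomes 1
p_3 = 8: count[8] becomes 1
p_4 = 10: count[10] becomes 1
p_5 = 10: count[10] becomes 2
p_6 = 10: count[10] becomes 3
p_7 = 10: count[10] becomes 4
p_8 = 3: count[3] becomes 2
p_9 = 2: count[2] becomes 1
Degrees (1 + count): deg[1]=1+0=1, deg[2]=1+1=2, deg[3]=1+2=3, deg[4]=1+0=1, deg[5]=1+0=1, deg[6]=1+0=1, deg[7]=1+0=1, deg[8]=1+1=2, deg[9]=1+0=1, deg[10]=1+4=5, deg[11]=1+1=2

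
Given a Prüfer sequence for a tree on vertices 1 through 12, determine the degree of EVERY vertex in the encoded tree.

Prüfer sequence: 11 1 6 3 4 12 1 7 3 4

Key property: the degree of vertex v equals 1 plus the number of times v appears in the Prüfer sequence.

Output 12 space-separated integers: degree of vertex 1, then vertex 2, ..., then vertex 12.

Answer: 3 1 3 3 1 2 2 1 1 1 2 2

Derivation:
p_1 = 11: count[11] becomes 1
p_2 = 1: count[1] becomes 1
p_3 = 6: count[6] becomes 1
p_4 = 3: count[3] becomes 1
p_5 = 4: count[4] becomes 1
p_6 = 12: count[12] becomes 1
p_7 = 1: count[1] becomes 2
p_8 = 7: count[7] becomes 1
p_9 = 3: count[3] becomes 2
p_10 = 4: count[4] becomes 2
Degrees (1 + count): deg[1]=1+2=3, deg[2]=1+0=1, deg[3]=1+2=3, deg[4]=1+2=3, deg[5]=1+0=1, deg[6]=1+1=2, deg[7]=1+1=2, deg[8]=1+0=1, deg[9]=1+0=1, deg[10]=1+0=1, deg[11]=1+1=2, deg[12]=1+1=2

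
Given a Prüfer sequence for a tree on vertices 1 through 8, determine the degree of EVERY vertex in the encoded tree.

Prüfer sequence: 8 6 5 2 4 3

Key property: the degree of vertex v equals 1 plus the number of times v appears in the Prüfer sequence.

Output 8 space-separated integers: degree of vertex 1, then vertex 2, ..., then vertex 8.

p_1 = 8: count[8] becomes 1
p_2 = 6: count[6] becomes 1
p_3 = 5: count[5] becomes 1
p_4 = 2: count[2] becomes 1
p_5 = 4: count[4] becomes 1
p_6 = 3: count[3] becomes 1
Degrees (1 + count): deg[1]=1+0=1, deg[2]=1+1=2, deg[3]=1+1=2, deg[4]=1+1=2, deg[5]=1+1=2, deg[6]=1+1=2, deg[7]=1+0=1, deg[8]=1+1=2

Answer: 1 2 2 2 2 2 1 2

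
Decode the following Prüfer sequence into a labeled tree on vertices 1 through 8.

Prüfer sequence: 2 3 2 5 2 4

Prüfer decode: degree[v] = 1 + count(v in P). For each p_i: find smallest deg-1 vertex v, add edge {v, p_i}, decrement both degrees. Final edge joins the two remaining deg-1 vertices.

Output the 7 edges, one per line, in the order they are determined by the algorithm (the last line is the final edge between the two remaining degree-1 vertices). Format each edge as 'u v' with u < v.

Answer: 1 2
3 6
2 3
5 7
2 5
2 4
4 8

Derivation:
Initial degrees: {1:1, 2:4, 3:2, 4:2, 5:2, 6:1, 7:1, 8:1}
Step 1: smallest deg-1 vertex = 1, p_1 = 2. Add edge {1,2}. Now deg[1]=0, deg[2]=3.
Step 2: smallest deg-1 vertex = 6, p_2 = 3. Add edge {3,6}. Now deg[6]=0, deg[3]=1.
Step 3: smallest deg-1 vertex = 3, p_3 = 2. Add edge {2,3}. Now deg[3]=0, deg[2]=2.
Step 4: smallest deg-1 vertex = 7, p_4 = 5. Add edge {5,7}. Now deg[7]=0, deg[5]=1.
Step 5: smallest deg-1 vertex = 5, p_5 = 2. Add edge {2,5}. Now deg[5]=0, deg[2]=1.
Step 6: smallest deg-1 vertex = 2, p_6 = 4. Add edge {2,4}. Now deg[2]=0, deg[4]=1.
Final: two remaining deg-1 vertices are 4, 8. Add edge {4,8}.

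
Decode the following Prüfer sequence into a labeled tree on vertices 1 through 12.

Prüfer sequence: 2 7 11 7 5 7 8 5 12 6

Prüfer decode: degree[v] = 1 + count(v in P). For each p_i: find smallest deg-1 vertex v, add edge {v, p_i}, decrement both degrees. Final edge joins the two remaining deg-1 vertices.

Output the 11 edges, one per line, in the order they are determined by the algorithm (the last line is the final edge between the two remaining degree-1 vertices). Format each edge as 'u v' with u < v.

Answer: 1 2
2 7
3 11
4 7
5 9
7 10
7 8
5 8
5 12
6 11
6 12

Derivation:
Initial degrees: {1:1, 2:2, 3:1, 4:1, 5:3, 6:2, 7:4, 8:2, 9:1, 10:1, 11:2, 12:2}
Step 1: smallest deg-1 vertex = 1, p_1 = 2. Add edge {1,2}. Now deg[1]=0, deg[2]=1.
Step 2: smallest deg-1 vertex = 2, p_2 = 7. Add edge {2,7}. Now deg[2]=0, deg[7]=3.
Step 3: smallest deg-1 vertex = 3, p_3 = 11. Add edge {3,11}. Now deg[3]=0, deg[11]=1.
Step 4: smallest deg-1 vertex = 4, p_4 = 7. Add edge {4,7}. Now deg[4]=0, deg[7]=2.
Step 5: smallest deg-1 vertex = 9, p_5 = 5. Add edge {5,9}. Now deg[9]=0, deg[5]=2.
Step 6: smallest deg-1 vertex = 10, p_6 = 7. Add edge {7,10}. Now deg[10]=0, deg[7]=1.
Step 7: smallest deg-1 vertex = 7, p_7 = 8. Add edge {7,8}. Now deg[7]=0, deg[8]=1.
Step 8: smallest deg-1 vertex = 8, p_8 = 5. Add edge {5,8}. Now deg[8]=0, deg[5]=1.
Step 9: smallest deg-1 vertex = 5, p_9 = 12. Add edge {5,12}. Now deg[5]=0, deg[12]=1.
Step 10: smallest deg-1 vertex = 11, p_10 = 6. Add edge {6,11}. Now deg[11]=0, deg[6]=1.
Final: two remaining deg-1 vertices are 6, 12. Add edge {6,12}.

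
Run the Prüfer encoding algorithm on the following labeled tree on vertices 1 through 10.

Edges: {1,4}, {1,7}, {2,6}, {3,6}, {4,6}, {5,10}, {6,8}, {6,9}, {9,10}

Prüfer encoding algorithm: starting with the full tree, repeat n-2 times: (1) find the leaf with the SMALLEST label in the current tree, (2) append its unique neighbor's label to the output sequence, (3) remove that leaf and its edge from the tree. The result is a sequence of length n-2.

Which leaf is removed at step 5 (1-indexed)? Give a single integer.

Step 1: current leaves = {2,3,5,7,8}. Remove leaf 2 (neighbor: 6).
Step 2: current leaves = {3,5,7,8}. Remove leaf 3 (neighbor: 6).
Step 3: current leaves = {5,7,8}. Remove leaf 5 (neighbor: 10).
Step 4: current leaves = {7,8,10}. Remove leaf 7 (neighbor: 1).
Step 5: current leaves = {1,8,10}. Remove leaf 1 (neighbor: 4).

Answer: 1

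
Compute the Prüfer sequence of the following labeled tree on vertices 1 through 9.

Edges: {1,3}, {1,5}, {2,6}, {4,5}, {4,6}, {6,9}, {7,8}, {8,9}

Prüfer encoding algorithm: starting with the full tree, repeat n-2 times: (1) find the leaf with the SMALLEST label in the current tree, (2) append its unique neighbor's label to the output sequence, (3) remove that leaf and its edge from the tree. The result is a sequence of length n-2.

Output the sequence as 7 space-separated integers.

Step 1: leaves = {2,3,7}. Remove smallest leaf 2, emit neighbor 6.
Step 2: leaves = {3,7}. Remove smallest leaf 3, emit neighbor 1.
Step 3: leaves = {1,7}. Remove smallest leaf 1, emit neighbor 5.
Step 4: leaves = {5,7}. Remove smallest leaf 5, emit neighbor 4.
Step 5: leaves = {4,7}. Remove smallest leaf 4, emit neighbor 6.
Step 6: leaves = {6,7}. Remove smallest leaf 6, emit neighbor 9.
Step 7: leaves = {7,9}. Remove smallest leaf 7, emit neighbor 8.
Done: 2 vertices remain (8, 9). Sequence = [6 1 5 4 6 9 8]

Answer: 6 1 5 4 6 9 8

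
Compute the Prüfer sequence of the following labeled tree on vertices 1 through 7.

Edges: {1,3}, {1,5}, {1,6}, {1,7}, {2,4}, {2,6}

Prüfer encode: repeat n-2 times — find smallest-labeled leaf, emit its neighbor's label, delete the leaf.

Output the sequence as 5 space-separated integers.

Step 1: leaves = {3,4,5,7}. Remove smallest leaf 3, emit neighbor 1.
Step 2: leaves = {4,5,7}. Remove smallest leaf 4, emit neighbor 2.
Step 3: leaves = {2,5,7}. Remove smallest leaf 2, emit neighbor 6.
Step 4: leaves = {5,6,7}. Remove smallest leaf 5, emit neighbor 1.
Step 5: leaves = {6,7}. Remove smallest leaf 6, emit neighbor 1.
Done: 2 vertices remain (1, 7). Sequence = [1 2 6 1 1]

Answer: 1 2 6 1 1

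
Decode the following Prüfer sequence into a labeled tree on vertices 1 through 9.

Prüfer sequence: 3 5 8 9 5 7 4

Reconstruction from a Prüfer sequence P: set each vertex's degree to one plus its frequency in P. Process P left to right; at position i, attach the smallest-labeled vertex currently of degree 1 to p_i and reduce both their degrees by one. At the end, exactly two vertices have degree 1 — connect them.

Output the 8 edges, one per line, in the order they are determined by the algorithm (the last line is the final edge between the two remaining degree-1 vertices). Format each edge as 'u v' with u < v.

Initial degrees: {1:1, 2:1, 3:2, 4:2, 5:3, 6:1, 7:2, 8:2, 9:2}
Step 1: smallest deg-1 vertex = 1, p_1 = 3. Add edge {1,3}. Now deg[1]=0, deg[3]=1.
Step 2: smallest deg-1 vertex = 2, p_2 = 5. Add edge {2,5}. Now deg[2]=0, deg[5]=2.
Step 3: smallest deg-1 vertex = 3, p_3 = 8. Add edge {3,8}. Now deg[3]=0, deg[8]=1.
Step 4: smallest deg-1 vertex = 6, p_4 = 9. Add edge {6,9}. Now deg[6]=0, deg[9]=1.
Step 5: smallest deg-1 vertex = 8, p_5 = 5. Add edge {5,8}. Now deg[8]=0, deg[5]=1.
Step 6: smallest deg-1 vertex = 5, p_6 = 7. Add edge {5,7}. Now deg[5]=0, deg[7]=1.
Step 7: smallest deg-1 vertex = 7, p_7 = 4. Add edge {4,7}. Now deg[7]=0, deg[4]=1.
Final: two remaining deg-1 vertices are 4, 9. Add edge {4,9}.

Answer: 1 3
2 5
3 8
6 9
5 8
5 7
4 7
4 9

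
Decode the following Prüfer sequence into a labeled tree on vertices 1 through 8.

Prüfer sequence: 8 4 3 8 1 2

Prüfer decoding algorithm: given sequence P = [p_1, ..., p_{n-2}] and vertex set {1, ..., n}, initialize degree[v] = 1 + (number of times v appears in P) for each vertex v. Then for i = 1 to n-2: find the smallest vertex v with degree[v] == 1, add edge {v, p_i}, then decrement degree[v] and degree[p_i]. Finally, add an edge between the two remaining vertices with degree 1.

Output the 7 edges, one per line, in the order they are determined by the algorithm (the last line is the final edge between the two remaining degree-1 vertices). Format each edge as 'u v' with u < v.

Initial degrees: {1:2, 2:2, 3:2, 4:2, 5:1, 6:1, 7:1, 8:3}
Step 1: smallest deg-1 vertex = 5, p_1 = 8. Add edge {5,8}. Now deg[5]=0, deg[8]=2.
Step 2: smallest deg-1 vertex = 6, p_2 = 4. Add edge {4,6}. Now deg[6]=0, deg[4]=1.
Step 3: smallest deg-1 vertex = 4, p_3 = 3. Add edge {3,4}. Now deg[4]=0, deg[3]=1.
Step 4: smallest deg-1 vertex = 3, p_4 = 8. Add edge {3,8}. Now deg[3]=0, deg[8]=1.
Step 5: smallest deg-1 vertex = 7, p_5 = 1. Add edge {1,7}. Now deg[7]=0, deg[1]=1.
Step 6: smallest deg-1 vertex = 1, p_6 = 2. Add edge {1,2}. Now deg[1]=0, deg[2]=1.
Final: two remaining deg-1 vertices are 2, 8. Add edge {2,8}.

Answer: 5 8
4 6
3 4
3 8
1 7
1 2
2 8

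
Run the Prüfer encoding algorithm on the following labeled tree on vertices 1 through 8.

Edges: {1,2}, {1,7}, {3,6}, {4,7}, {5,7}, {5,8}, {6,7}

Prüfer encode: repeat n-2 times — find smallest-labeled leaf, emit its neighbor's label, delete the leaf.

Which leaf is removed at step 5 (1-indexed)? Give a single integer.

Step 1: current leaves = {2,3,4,8}. Remove leaf 2 (neighbor: 1).
Step 2: current leaves = {1,3,4,8}. Remove leaf 1 (neighbor: 7).
Step 3: current leaves = {3,4,8}. Remove leaf 3 (neighbor: 6).
Step 4: current leaves = {4,6,8}. Remove leaf 4 (neighbor: 7).
Step 5: current leaves = {6,8}. Remove leaf 6 (neighbor: 7).

Answer: 6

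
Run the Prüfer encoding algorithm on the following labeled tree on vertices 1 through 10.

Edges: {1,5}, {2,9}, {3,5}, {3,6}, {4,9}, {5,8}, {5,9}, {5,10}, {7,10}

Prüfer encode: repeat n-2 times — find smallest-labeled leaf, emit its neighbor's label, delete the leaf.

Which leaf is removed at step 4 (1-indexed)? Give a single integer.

Answer: 6

Derivation:
Step 1: current leaves = {1,2,4,6,7,8}. Remove leaf 1 (neighbor: 5).
Step 2: current leaves = {2,4,6,7,8}. Remove leaf 2 (neighbor: 9).
Step 3: current leaves = {4,6,7,8}. Remove leaf 4 (neighbor: 9).
Step 4: current leaves = {6,7,8,9}. Remove leaf 6 (neighbor: 3).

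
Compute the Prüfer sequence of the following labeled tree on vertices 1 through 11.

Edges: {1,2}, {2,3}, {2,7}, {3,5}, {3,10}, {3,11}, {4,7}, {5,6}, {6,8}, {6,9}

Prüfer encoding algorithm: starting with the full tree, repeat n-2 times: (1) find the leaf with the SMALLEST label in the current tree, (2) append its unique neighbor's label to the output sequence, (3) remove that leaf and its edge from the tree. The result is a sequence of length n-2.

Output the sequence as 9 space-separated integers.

Step 1: leaves = {1,4,8,9,10,11}. Remove smallest leaf 1, emit neighbor 2.
Step 2: leaves = {4,8,9,10,11}. Remove smallest leaf 4, emit neighbor 7.
Step 3: leaves = {7,8,9,10,11}. Remove smallest leaf 7, emit neighbor 2.
Step 4: leaves = {2,8,9,10,11}. Remove smallest leaf 2, emit neighbor 3.
Step 5: leaves = {8,9,10,11}. Remove smallest leaf 8, emit neighbor 6.
Step 6: leaves = {9,10,11}. Remove smallest leaf 9, emit neighbor 6.
Step 7: leaves = {6,10,11}. Remove smallest leaf 6, emit neighbor 5.
Step 8: leaves = {5,10,11}. Remove smallest leaf 5, emit neighbor 3.
Step 9: leaves = {10,11}. Remove smallest leaf 10, emit neighbor 3.
Done: 2 vertices remain (3, 11). Sequence = [2 7 2 3 6 6 5 3 3]

Answer: 2 7 2 3 6 6 5 3 3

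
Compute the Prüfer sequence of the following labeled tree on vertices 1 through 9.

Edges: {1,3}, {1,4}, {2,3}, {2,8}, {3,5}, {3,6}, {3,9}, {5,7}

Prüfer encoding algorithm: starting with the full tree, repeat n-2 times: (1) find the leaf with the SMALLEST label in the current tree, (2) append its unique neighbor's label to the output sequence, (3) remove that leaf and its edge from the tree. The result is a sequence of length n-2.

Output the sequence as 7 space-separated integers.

Answer: 1 3 3 5 3 2 3

Derivation:
Step 1: leaves = {4,6,7,8,9}. Remove smallest leaf 4, emit neighbor 1.
Step 2: leaves = {1,6,7,8,9}. Remove smallest leaf 1, emit neighbor 3.
Step 3: leaves = {6,7,8,9}. Remove smallest leaf 6, emit neighbor 3.
Step 4: leaves = {7,8,9}. Remove smallest leaf 7, emit neighbor 5.
Step 5: leaves = {5,8,9}. Remove smallest leaf 5, emit neighbor 3.
Step 6: leaves = {8,9}. Remove smallest leaf 8, emit neighbor 2.
Step 7: leaves = {2,9}. Remove smallest leaf 2, emit neighbor 3.
Done: 2 vertices remain (3, 9). Sequence = [1 3 3 5 3 2 3]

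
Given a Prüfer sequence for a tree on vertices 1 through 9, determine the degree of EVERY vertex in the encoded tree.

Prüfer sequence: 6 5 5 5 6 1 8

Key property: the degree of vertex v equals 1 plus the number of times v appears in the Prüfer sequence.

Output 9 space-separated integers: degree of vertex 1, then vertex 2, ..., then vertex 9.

Answer: 2 1 1 1 4 3 1 2 1

Derivation:
p_1 = 6: count[6] becomes 1
p_2 = 5: count[5] becomes 1
p_3 = 5: count[5] becomes 2
p_4 = 5: count[5] becomes 3
p_5 = 6: count[6] becomes 2
p_6 = 1: count[1] becomes 1
p_7 = 8: count[8] becomes 1
Degrees (1 + count): deg[1]=1+1=2, deg[2]=1+0=1, deg[3]=1+0=1, deg[4]=1+0=1, deg[5]=1+3=4, deg[6]=1+2=3, deg[7]=1+0=1, deg[8]=1+1=2, deg[9]=1+0=1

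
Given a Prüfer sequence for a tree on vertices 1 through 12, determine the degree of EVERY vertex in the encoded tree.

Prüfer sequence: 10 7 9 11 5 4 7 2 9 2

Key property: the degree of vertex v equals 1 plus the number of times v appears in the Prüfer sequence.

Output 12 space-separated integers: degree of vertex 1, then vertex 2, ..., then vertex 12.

p_1 = 10: count[10] becomes 1
p_2 = 7: count[7] becomes 1
p_3 = 9: count[9] becomes 1
p_4 = 11: count[11] becomes 1
p_5 = 5: count[5] becomes 1
p_6 = 4: count[4] becomes 1
p_7 = 7: count[7] becomes 2
p_8 = 2: count[2] becomes 1
p_9 = 9: count[9] becomes 2
p_10 = 2: count[2] becomes 2
Degrees (1 + count): deg[1]=1+0=1, deg[2]=1+2=3, deg[3]=1+0=1, deg[4]=1+1=2, deg[5]=1+1=2, deg[6]=1+0=1, deg[7]=1+2=3, deg[8]=1+0=1, deg[9]=1+2=3, deg[10]=1+1=2, deg[11]=1+1=2, deg[12]=1+0=1

Answer: 1 3 1 2 2 1 3 1 3 2 2 1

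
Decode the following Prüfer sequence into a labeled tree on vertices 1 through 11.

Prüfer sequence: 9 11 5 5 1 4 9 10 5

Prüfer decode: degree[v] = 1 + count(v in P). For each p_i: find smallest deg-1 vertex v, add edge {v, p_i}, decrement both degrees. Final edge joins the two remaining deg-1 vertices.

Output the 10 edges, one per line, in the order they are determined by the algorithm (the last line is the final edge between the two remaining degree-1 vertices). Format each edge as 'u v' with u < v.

Answer: 2 9
3 11
5 6
5 7
1 8
1 4
4 9
9 10
5 10
5 11

Derivation:
Initial degrees: {1:2, 2:1, 3:1, 4:2, 5:4, 6:1, 7:1, 8:1, 9:3, 10:2, 11:2}
Step 1: smallest deg-1 vertex = 2, p_1 = 9. Add edge {2,9}. Now deg[2]=0, deg[9]=2.
Step 2: smallest deg-1 vertex = 3, p_2 = 11. Add edge {3,11}. Now deg[3]=0, deg[11]=1.
Step 3: smallest deg-1 vertex = 6, p_3 = 5. Add edge {5,6}. Now deg[6]=0, deg[5]=3.
Step 4: smallest deg-1 vertex = 7, p_4 = 5. Add edge {5,7}. Now deg[7]=0, deg[5]=2.
Step 5: smallest deg-1 vertex = 8, p_5 = 1. Add edge {1,8}. Now deg[8]=0, deg[1]=1.
Step 6: smallest deg-1 vertex = 1, p_6 = 4. Add edge {1,4}. Now deg[1]=0, deg[4]=1.
Step 7: smallest deg-1 vertex = 4, p_7 = 9. Add edge {4,9}. Now deg[4]=0, deg[9]=1.
Step 8: smallest deg-1 vertex = 9, p_8 = 10. Add edge {9,10}. Now deg[9]=0, deg[10]=1.
Step 9: smallest deg-1 vertex = 10, p_9 = 5. Add edge {5,10}. Now deg[10]=0, deg[5]=1.
Final: two remaining deg-1 vertices are 5, 11. Add edge {5,11}.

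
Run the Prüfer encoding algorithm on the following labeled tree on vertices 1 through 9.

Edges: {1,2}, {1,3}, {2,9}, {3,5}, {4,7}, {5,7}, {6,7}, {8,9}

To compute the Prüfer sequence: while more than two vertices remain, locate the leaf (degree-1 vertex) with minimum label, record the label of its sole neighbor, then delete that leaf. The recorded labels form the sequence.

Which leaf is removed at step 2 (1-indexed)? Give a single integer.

Answer: 6

Derivation:
Step 1: current leaves = {4,6,8}. Remove leaf 4 (neighbor: 7).
Step 2: current leaves = {6,8}. Remove leaf 6 (neighbor: 7).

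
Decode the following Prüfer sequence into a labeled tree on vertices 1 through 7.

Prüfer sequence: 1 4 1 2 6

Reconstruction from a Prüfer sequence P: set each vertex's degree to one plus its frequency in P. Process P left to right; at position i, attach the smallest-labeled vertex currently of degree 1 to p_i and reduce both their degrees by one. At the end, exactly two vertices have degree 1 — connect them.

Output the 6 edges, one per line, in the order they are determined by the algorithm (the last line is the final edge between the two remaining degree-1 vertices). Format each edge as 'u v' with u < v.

Answer: 1 3
4 5
1 4
1 2
2 6
6 7

Derivation:
Initial degrees: {1:3, 2:2, 3:1, 4:2, 5:1, 6:2, 7:1}
Step 1: smallest deg-1 vertex = 3, p_1 = 1. Add edge {1,3}. Now deg[3]=0, deg[1]=2.
Step 2: smallest deg-1 vertex = 5, p_2 = 4. Add edge {4,5}. Now deg[5]=0, deg[4]=1.
Step 3: smallest deg-1 vertex = 4, p_3 = 1. Add edge {1,4}. Now deg[4]=0, deg[1]=1.
Step 4: smallest deg-1 vertex = 1, p_4 = 2. Add edge {1,2}. Now deg[1]=0, deg[2]=1.
Step 5: smallest deg-1 vertex = 2, p_5 = 6. Add edge {2,6}. Now deg[2]=0, deg[6]=1.
Final: two remaining deg-1 vertices are 6, 7. Add edge {6,7}.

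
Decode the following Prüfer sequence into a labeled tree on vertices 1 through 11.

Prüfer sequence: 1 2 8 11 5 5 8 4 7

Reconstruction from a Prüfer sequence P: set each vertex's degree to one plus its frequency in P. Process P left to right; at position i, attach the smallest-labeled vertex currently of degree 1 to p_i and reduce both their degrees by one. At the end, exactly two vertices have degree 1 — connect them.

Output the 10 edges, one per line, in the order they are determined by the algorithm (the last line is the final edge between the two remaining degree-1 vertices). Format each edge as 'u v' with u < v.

Answer: 1 3
1 2
2 8
6 11
5 9
5 10
5 8
4 8
4 7
7 11

Derivation:
Initial degrees: {1:2, 2:2, 3:1, 4:2, 5:3, 6:1, 7:2, 8:3, 9:1, 10:1, 11:2}
Step 1: smallest deg-1 vertex = 3, p_1 = 1. Add edge {1,3}. Now deg[3]=0, deg[1]=1.
Step 2: smallest deg-1 vertex = 1, p_2 = 2. Add edge {1,2}. Now deg[1]=0, deg[2]=1.
Step 3: smallest deg-1 vertex = 2, p_3 = 8. Add edge {2,8}. Now deg[2]=0, deg[8]=2.
Step 4: smallest deg-1 vertex = 6, p_4 = 11. Add edge {6,11}. Now deg[6]=0, deg[11]=1.
Step 5: smallest deg-1 vertex = 9, p_5 = 5. Add edge {5,9}. Now deg[9]=0, deg[5]=2.
Step 6: smallest deg-1 vertex = 10, p_6 = 5. Add edge {5,10}. Now deg[10]=0, deg[5]=1.
Step 7: smallest deg-1 vertex = 5, p_7 = 8. Add edge {5,8}. Now deg[5]=0, deg[8]=1.
Step 8: smallest deg-1 vertex = 8, p_8 = 4. Add edge {4,8}. Now deg[8]=0, deg[4]=1.
Step 9: smallest deg-1 vertex = 4, p_9 = 7. Add edge {4,7}. Now deg[4]=0, deg[7]=1.
Final: two remaining deg-1 vertices are 7, 11. Add edge {7,11}.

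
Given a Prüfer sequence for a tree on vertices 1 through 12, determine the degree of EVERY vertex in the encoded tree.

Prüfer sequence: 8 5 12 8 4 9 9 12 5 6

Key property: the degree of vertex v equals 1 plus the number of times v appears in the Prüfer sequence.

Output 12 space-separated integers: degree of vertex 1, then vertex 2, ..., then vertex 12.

p_1 = 8: count[8] becomes 1
p_2 = 5: count[5] becomes 1
p_3 = 12: count[12] becomes 1
p_4 = 8: count[8] becomes 2
p_5 = 4: count[4] becomes 1
p_6 = 9: count[9] becomes 1
p_7 = 9: count[9] becomes 2
p_8 = 12: count[12] becomes 2
p_9 = 5: count[5] becomes 2
p_10 = 6: count[6] becomes 1
Degrees (1 + count): deg[1]=1+0=1, deg[2]=1+0=1, deg[3]=1+0=1, deg[4]=1+1=2, deg[5]=1+2=3, deg[6]=1+1=2, deg[7]=1+0=1, deg[8]=1+2=3, deg[9]=1+2=3, deg[10]=1+0=1, deg[11]=1+0=1, deg[12]=1+2=3

Answer: 1 1 1 2 3 2 1 3 3 1 1 3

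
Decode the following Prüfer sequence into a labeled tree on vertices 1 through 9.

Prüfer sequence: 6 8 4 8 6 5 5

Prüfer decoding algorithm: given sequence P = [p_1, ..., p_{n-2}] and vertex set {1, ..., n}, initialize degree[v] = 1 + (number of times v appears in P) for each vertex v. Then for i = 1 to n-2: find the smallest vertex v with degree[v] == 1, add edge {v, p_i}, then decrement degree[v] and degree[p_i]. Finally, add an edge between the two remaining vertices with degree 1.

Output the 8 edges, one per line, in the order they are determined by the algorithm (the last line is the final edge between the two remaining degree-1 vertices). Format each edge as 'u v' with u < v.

Answer: 1 6
2 8
3 4
4 8
6 7
5 6
5 8
5 9

Derivation:
Initial degrees: {1:1, 2:1, 3:1, 4:2, 5:3, 6:3, 7:1, 8:3, 9:1}
Step 1: smallest deg-1 vertex = 1, p_1 = 6. Add edge {1,6}. Now deg[1]=0, deg[6]=2.
Step 2: smallest deg-1 vertex = 2, p_2 = 8. Add edge {2,8}. Now deg[2]=0, deg[8]=2.
Step 3: smallest deg-1 vertex = 3, p_3 = 4. Add edge {3,4}. Now deg[3]=0, deg[4]=1.
Step 4: smallest deg-1 vertex = 4, p_4 = 8. Add edge {4,8}. Now deg[4]=0, deg[8]=1.
Step 5: smallest deg-1 vertex = 7, p_5 = 6. Add edge {6,7}. Now deg[7]=0, deg[6]=1.
Step 6: smallest deg-1 vertex = 6, p_6 = 5. Add edge {5,6}. Now deg[6]=0, deg[5]=2.
Step 7: smallest deg-1 vertex = 8, p_7 = 5. Add edge {5,8}. Now deg[8]=0, deg[5]=1.
Final: two remaining deg-1 vertices are 5, 9. Add edge {5,9}.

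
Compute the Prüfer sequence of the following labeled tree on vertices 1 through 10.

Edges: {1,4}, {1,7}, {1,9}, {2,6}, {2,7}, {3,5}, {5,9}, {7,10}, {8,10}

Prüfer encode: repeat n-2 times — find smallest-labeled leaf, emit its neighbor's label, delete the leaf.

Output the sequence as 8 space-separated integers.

Answer: 5 1 9 2 7 10 1 7

Derivation:
Step 1: leaves = {3,4,6,8}. Remove smallest leaf 3, emit neighbor 5.
Step 2: leaves = {4,5,6,8}. Remove smallest leaf 4, emit neighbor 1.
Step 3: leaves = {5,6,8}. Remove smallest leaf 5, emit neighbor 9.
Step 4: leaves = {6,8,9}. Remove smallest leaf 6, emit neighbor 2.
Step 5: leaves = {2,8,9}. Remove smallest leaf 2, emit neighbor 7.
Step 6: leaves = {8,9}. Remove smallest leaf 8, emit neighbor 10.
Step 7: leaves = {9,10}. Remove smallest leaf 9, emit neighbor 1.
Step 8: leaves = {1,10}. Remove smallest leaf 1, emit neighbor 7.
Done: 2 vertices remain (7, 10). Sequence = [5 1 9 2 7 10 1 7]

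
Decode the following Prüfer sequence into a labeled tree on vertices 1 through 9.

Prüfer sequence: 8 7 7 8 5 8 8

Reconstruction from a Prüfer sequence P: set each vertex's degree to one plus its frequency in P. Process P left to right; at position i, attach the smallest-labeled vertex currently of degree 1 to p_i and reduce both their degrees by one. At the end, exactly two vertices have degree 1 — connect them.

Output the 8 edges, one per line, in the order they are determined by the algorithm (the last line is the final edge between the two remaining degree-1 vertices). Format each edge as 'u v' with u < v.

Answer: 1 8
2 7
3 7
4 8
5 6
5 8
7 8
8 9

Derivation:
Initial degrees: {1:1, 2:1, 3:1, 4:1, 5:2, 6:1, 7:3, 8:5, 9:1}
Step 1: smallest deg-1 vertex = 1, p_1 = 8. Add edge {1,8}. Now deg[1]=0, deg[8]=4.
Step 2: smallest deg-1 vertex = 2, p_2 = 7. Add edge {2,7}. Now deg[2]=0, deg[7]=2.
Step 3: smallest deg-1 vertex = 3, p_3 = 7. Add edge {3,7}. Now deg[3]=0, deg[7]=1.
Step 4: smallest deg-1 vertex = 4, p_4 = 8. Add edge {4,8}. Now deg[4]=0, deg[8]=3.
Step 5: smallest deg-1 vertex = 6, p_5 = 5. Add edge {5,6}. Now deg[6]=0, deg[5]=1.
Step 6: smallest deg-1 vertex = 5, p_6 = 8. Add edge {5,8}. Now deg[5]=0, deg[8]=2.
Step 7: smallest deg-1 vertex = 7, p_7 = 8. Add edge {7,8}. Now deg[7]=0, deg[8]=1.
Final: two remaining deg-1 vertices are 8, 9. Add edge {8,9}.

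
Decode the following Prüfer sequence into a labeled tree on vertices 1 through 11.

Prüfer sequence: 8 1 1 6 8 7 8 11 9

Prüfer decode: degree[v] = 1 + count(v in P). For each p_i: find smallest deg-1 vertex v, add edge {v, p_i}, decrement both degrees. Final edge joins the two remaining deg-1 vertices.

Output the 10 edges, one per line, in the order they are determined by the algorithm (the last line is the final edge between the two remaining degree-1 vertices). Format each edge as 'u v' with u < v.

Initial degrees: {1:3, 2:1, 3:1, 4:1, 5:1, 6:2, 7:2, 8:4, 9:2, 10:1, 11:2}
Step 1: smallest deg-1 vertex = 2, p_1 = 8. Add edge {2,8}. Now deg[2]=0, deg[8]=3.
Step 2: smallest deg-1 vertex = 3, p_2 = 1. Add edge {1,3}. Now deg[3]=0, deg[1]=2.
Step 3: smallest deg-1 vertex = 4, p_3 = 1. Add edge {1,4}. Now deg[4]=0, deg[1]=1.
Step 4: smallest deg-1 vertex = 1, p_4 = 6. Add edge {1,6}. Now deg[1]=0, deg[6]=1.
Step 5: smallest deg-1 vertex = 5, p_5 = 8. Add edge {5,8}. Now deg[5]=0, deg[8]=2.
Step 6: smallest deg-1 vertex = 6, p_6 = 7. Add edge {6,7}. Now deg[6]=0, deg[7]=1.
Step 7: smallest deg-1 vertex = 7, p_7 = 8. Add edge {7,8}. Now deg[7]=0, deg[8]=1.
Step 8: smallest deg-1 vertex = 8, p_8 = 11. Add edge {8,11}. Now deg[8]=0, deg[11]=1.
Step 9: smallest deg-1 vertex = 10, p_9 = 9. Add edge {9,10}. Now deg[10]=0, deg[9]=1.
Final: two remaining deg-1 vertices are 9, 11. Add edge {9,11}.

Answer: 2 8
1 3
1 4
1 6
5 8
6 7
7 8
8 11
9 10
9 11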